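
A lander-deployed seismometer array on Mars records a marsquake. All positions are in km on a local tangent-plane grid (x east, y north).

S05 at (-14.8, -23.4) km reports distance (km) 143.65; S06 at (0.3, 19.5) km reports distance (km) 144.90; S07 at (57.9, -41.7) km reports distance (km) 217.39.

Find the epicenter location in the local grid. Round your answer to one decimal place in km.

Circle about each station: (x + 14.8)² + (y + 23.4)² = 143.65²; (x − 0.3)² + (y − 19.5)² = 144.90²; (x − 57.9)² + (y + 41.7)² = 217.39².
Subtracting pairs of circle equations eliminates x²+y² and gives linear equations (the radical axes):
30.2 x + 85.8 y = -746.95
145.4 x − 36.6 y = -22298.39
Solving the 2×2 system: x ≈ -142.9, y ≈ 41.6 km.

(-142.9, 41.6)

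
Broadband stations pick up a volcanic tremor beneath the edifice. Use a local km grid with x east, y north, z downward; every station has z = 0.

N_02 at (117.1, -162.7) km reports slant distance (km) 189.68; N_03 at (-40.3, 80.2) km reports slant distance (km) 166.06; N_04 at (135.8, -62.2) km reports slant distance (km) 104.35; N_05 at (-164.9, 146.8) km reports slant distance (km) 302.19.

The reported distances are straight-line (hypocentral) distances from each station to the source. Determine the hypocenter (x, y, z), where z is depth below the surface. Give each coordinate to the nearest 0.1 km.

Each station gives a sphere (x−x_i)² + (y−y_i)² + z² = d_i² (stations at z=0).
Subtracting the N_02 sphere from N_03 and N_04: z² cancels, leaving linear equations in x and y:
-314.8 x + 485.8 y = -23724.99
37.4 x + 201.0 y = 7216.36
Solving: x ≈ 101.597, y ≈ 16.998 km (keep extra digits for the depth step; rounded: 101.6, 17.0).
Then from the N_02 sphere: z² = 189.68² − (x − 117.1)² − (y + 162.7)² with x = 101.597, y = 16.998, so z ≈ 58.709 ≈ 58.7 km.
Check against N_05 (with the unrounded solution): distance 302.19 ≈ 302.19 km. ✓

x ≈ 101.6 km, y ≈ 17.0 km, depth ≈ 58.7 km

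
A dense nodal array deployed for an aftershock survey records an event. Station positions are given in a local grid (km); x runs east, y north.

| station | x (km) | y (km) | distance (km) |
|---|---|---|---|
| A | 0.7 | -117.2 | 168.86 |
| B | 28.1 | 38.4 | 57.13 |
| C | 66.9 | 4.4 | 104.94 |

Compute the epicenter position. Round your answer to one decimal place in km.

Circle about each station: (x − 0.7)² + (y + 117.2)² = 168.86²; (x − 28.1)² + (y − 38.4)² = 57.13²; (x − 66.9)² + (y − 4.4)² = 104.94².
Subtracting pairs of circle equations eliminates x²+y² and gives linear equations (the radical axes):
54.8 x + 311.2 y = 13777.70
132.4 x + 243.2 y = 8259.94
Solving the 2×2 system: x ≈ -28.0, y ≈ 49.2 km.
Check against A (with the unrounded x, y): √((x − 0.7)²+(y + 117.2)²) = 168.86 ≈ 168.86 km. ✓

(-28.0, 49.2)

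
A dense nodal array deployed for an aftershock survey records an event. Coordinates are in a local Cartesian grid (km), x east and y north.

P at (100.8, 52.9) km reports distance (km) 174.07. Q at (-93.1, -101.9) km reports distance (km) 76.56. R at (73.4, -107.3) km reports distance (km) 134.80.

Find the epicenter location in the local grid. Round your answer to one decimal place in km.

Circle about each station: (x − 100.8)² + (y − 52.9)² = 174.07²; (x + 93.1)² + (y + 101.9)² = 76.56²; (x − 73.4)² + (y + 107.3)² = 134.80².
Subtracting the P equation from the Q and R equations removes the quadratic terms:
-387.8 x − 309.6 y = 30531.10
-54.8 x − 320.4 y = 16071.12
Solving the 2×2 system: x ≈ -44.8, y ≈ -42.5 km.

x ≈ -44.8 km, y ≈ -42.5 km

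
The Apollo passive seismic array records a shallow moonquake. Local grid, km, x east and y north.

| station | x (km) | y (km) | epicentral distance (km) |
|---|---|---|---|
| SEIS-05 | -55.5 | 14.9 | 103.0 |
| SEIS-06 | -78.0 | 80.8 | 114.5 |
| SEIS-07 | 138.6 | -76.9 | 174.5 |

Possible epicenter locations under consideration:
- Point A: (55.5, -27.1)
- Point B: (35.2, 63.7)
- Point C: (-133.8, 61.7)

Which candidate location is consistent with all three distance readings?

For each candidate, compare |candidate − station| to the reported distance:
Point A: residuals SEIS-05 15.7, SEIS-06 57.2, SEIS-07 77.6 → max 77.6 km
Point B: residuals SEIS-05 0.0, SEIS-06 0.0, SEIS-07 0.0 → max 0.0 km
Point C: residuals SEIS-05 11.8, SEIS-06 55.5, SEIS-07 131.1 → max 131.1 km
Only Point B has all residuals ≈ 0.

Point B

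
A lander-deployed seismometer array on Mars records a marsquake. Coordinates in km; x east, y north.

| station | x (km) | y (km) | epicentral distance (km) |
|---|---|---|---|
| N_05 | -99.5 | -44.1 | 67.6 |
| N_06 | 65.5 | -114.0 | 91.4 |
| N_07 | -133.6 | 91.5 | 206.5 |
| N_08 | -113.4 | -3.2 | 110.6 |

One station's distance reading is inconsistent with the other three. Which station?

Solve using three stations at a time. Using N_05, N_07, N_08 (subtract circle equations pairwise → linear system) gives (x, y) ≈ (-70.5, -105.1).
Distances from that point to each station vs reported:
  N_05: calculated 67.6 vs reported 67.6 → residual 0.0 km
  N_06: calculated 136.3 vs reported 91.4 → residual 44.9 km
  N_07: calculated 206.5 vs reported 206.5 → residual 0.0 km
  N_08: calculated 110.6 vs reported 110.6 → residual 0.0 km
N_05, N_07, N_08 are mutually consistent (residuals ≈ 0); N_06 is off by 44.9 km.

N_06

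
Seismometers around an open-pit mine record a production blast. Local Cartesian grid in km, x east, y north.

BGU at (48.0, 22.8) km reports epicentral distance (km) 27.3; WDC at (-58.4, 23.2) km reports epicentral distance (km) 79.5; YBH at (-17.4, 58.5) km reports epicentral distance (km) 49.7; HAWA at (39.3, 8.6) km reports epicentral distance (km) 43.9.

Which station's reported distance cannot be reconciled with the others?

Solve using three stations at a time. Using BGU, WDC, YBH (subtract circle equations pairwise → linear system) gives (x, y) ≈ (21.0, 27.0).
Distances from that point to each station vs reported:
  BGU: calculated 27.3 vs reported 27.3 → residual 0.0 km
  WDC: calculated 79.5 vs reported 79.5 → residual 0.0 km
  YBH: calculated 49.7 vs reported 49.7 → residual 0.0 km
  HAWA: calculated 25.9 vs reported 43.9 → residual 18.0 km
BGU, WDC, YBH are mutually consistent (residuals ≈ 0); HAWA is off by 18.0 km.

HAWA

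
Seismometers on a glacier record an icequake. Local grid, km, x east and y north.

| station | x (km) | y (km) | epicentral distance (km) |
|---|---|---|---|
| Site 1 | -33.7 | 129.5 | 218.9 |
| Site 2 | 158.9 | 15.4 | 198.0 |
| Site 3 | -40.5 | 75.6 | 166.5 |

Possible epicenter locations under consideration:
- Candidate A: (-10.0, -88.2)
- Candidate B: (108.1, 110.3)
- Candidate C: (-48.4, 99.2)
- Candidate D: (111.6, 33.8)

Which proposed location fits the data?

For each candidate, compare |candidate − station| to the reported distance:
Candidate A: residuals Site 1 0.1, Site 2 0.1, Site 3 0.1 → max 0.1 km
Candidate B: residuals Site 1 75.8, Site 2 90.4, Site 3 13.9 → max 90.4 km
Candidate C: residuals Site 1 185.2, Site 2 25.6, Site 3 141.6 → max 185.2 km
Candidate D: residuals Site 1 44.9, Site 2 147.2, Site 3 8.8 → max 147.2 km
Only Candidate A has all residuals ≈ 0.

Candidate A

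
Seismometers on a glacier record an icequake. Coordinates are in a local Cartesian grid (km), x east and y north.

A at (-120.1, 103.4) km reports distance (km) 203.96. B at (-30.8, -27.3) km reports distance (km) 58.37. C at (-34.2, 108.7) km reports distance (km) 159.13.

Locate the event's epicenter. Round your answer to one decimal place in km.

x ≈ 26.5 km, y ≈ -38.4 km

Circle about each station: (x + 120.1)² + (y − 103.4)² = 203.96²; (x + 30.8)² + (y + 27.3)² = 58.37²; (x + 34.2)² + (y − 108.7)² = 159.13².
Subtracting the A equation from the B and C equations removes the quadratic terms:
178.6 x − 261.4 y = 14770.98
171.8 x + 10.6 y = 4147.08
Solving the 2×2 system: x ≈ 26.5, y ≈ -38.4 km.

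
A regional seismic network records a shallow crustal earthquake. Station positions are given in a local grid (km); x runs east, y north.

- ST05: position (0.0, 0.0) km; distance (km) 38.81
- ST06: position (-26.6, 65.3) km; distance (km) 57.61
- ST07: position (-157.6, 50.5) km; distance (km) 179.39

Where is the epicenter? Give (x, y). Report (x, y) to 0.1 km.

Circle about each station: x² + y² = 38.81²; (x + 26.6)² + (y − 65.3)² = 57.61²; (x + 157.6)² + (y − 50.5)² = 179.39².
Subtracting pairs of circle equations eliminates x²+y² and gives linear equations (the radical axes):
-53.2 x + 130.6 y = 3158.95
-315.2 x + 101.0 y = -3286.55
Solving the 2×2 system: x ≈ 20.9, y ≈ 32.7 km.

(20.9, 32.7)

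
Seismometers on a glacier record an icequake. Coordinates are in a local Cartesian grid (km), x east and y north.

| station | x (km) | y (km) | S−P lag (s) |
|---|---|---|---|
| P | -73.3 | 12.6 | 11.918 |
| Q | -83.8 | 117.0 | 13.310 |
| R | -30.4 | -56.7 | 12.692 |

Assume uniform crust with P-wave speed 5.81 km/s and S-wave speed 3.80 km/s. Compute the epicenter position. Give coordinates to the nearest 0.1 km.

Distance from S−P lag: d = Δt · v_P v_S / (v_P − v_S) = Δt · (5.81·3.80)/(5.81−3.80) ≈ 10.9841·Δt.
So d_P = 130.91, d_Q = 146.20, d_R = 139.41 km.
Circle about each station: (x + 73.3)² + (y − 12.6)² = 130.91²; (x + 83.8)² + (y − 117.0)² = 146.20²; (x + 30.4)² + (y + 56.7)² = 139.41².
Subtracting pairs of circle equations eliminates x²+y² and gives linear equations (the radical axes):
-21.0 x + 208.8 y = 10942.78
85.8 x − 138.6 y = -3690.32
Solving the 2×2 system: x ≈ 49.7, y ≈ 57.4 km.

49.7 km east, 57.4 km north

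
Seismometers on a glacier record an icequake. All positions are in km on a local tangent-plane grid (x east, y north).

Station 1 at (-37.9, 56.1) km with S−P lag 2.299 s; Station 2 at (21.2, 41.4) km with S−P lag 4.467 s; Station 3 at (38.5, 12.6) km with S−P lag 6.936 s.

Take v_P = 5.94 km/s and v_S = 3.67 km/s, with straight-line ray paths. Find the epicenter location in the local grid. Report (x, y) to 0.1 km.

Distance from S−P lag: d = Δt · v_P v_S / (v_P − v_S) = Δt · (5.94·3.67)/(5.94−3.67) ≈ 9.6034·Δt.
So d_Station 1 = 22.08, d_Station 2 = 42.90, d_Station 3 = 66.61 km.
Circle about each station: (x + 37.9)² + (y − 56.1)² = 22.08²; (x − 21.2)² + (y − 41.4)² = 42.90²; (x − 38.5)² + (y − 12.6)² = 66.61².
Subtracting the Station 1 equation from the Station 2 and Station 3 equations removes the quadratic terms:
118.2 x − 29.4 y = -3773.10
152.8 x − 87.0 y = -6891.98
Solving the 2×2 system: x ≈ -21.7, y ≈ 41.1 km.

x ≈ -21.7 km, y ≈ 41.1 km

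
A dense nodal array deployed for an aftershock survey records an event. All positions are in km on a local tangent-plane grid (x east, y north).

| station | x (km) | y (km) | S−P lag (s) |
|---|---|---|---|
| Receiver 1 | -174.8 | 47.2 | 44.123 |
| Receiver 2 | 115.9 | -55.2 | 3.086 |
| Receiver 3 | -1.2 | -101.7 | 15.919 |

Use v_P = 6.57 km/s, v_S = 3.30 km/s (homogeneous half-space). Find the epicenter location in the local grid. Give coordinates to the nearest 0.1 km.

96.6 km east, -62.0 km north

Distance from S−P lag: d = Δt · v_P v_S / (v_P − v_S) = Δt · (6.57·3.30)/(6.57−3.30) ≈ 6.6303·Δt.
So d_Receiver 1 = 292.55, d_Receiver 2 = 20.46, d_Receiver 3 = 105.55 km.
Circle about each station: (x + 174.8)² + (y − 47.2)² = 292.55²; (x − 115.9)² + (y + 55.2)² = 20.46²; (x + 1.2)² + (y + 101.7)² = 105.55².
Subtracting pairs of circle equations eliminates x²+y² and gives linear equations (the radical axes):
581.4 x − 204.8 y = 68863.86
347.2 x − 297.8 y = 52006.15
Solving the 2×2 system: x ≈ 96.6, y ≈ -62.0 km.
Check against Receiver 1 (with the unrounded x, y): √((x + 174.8)²+(y − 47.2)²) = 292.55 ≈ 292.55 km. ✓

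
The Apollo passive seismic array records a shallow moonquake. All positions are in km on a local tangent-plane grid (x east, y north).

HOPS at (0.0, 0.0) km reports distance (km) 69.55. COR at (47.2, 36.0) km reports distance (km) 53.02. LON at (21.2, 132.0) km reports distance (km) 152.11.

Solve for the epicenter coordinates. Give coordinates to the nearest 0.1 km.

(68.4, -12.6)

Circle about each station: x² + y² = 69.55²; (x − 47.2)² + (y − 36.0)² = 53.02²; (x − 21.2)² + (y − 132.0)² = 152.11².
Subtracting the HOPS equation from the COR and LON equations removes the quadratic terms:
94.4 x + 72.0 y = 5549.92
42.4 x + 264.0 y = -426.81
Solving the 2×2 system: x ≈ 68.4, y ≈ -12.6 km.
Check against HOPS (with the unrounded x, y): √(x²+y²) = 69.56 ≈ 69.55 km. ✓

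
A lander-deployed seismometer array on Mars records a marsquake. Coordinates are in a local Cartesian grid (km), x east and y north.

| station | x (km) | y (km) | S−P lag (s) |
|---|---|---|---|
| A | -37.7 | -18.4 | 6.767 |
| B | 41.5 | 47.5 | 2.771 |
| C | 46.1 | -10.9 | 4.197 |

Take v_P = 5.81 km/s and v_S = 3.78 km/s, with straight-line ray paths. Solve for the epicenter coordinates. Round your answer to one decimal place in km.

(20.2, 26.4)

Distance from S−P lag: d = Δt · v_P v_S / (v_P − v_S) = Δt · (5.81·3.78)/(5.81−3.78) ≈ 10.8186·Δt.
So d_A = 73.21, d_B = 29.98, d_C = 45.41 km.
Circle about each station: (x + 37.7)² + (y + 18.4)² = 73.21²; (x − 41.5)² + (y − 47.5)² = 29.98²; (x − 46.1)² + (y + 10.9)² = 45.41².
Subtracting the A equation from the B and C equations removes the quadratic terms:
158.4 x + 131.8 y = 6679.55
167.6 x + 15.0 y = 3781.81
Solving the 2×2 system: x ≈ 20.2, y ≈ 26.4 km.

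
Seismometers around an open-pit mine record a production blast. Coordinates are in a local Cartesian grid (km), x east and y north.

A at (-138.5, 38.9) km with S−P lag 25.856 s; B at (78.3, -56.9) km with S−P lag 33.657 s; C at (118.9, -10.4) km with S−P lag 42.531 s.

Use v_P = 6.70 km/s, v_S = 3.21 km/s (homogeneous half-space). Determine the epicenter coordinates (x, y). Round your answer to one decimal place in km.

Distance from S−P lag: d = Δt · v_P v_S / (v_P − v_S) = Δt · (6.70·3.21)/(6.70−3.21) ≈ 6.1625·Δt.
So d_A = 159.34, d_B = 207.41, d_C = 262.10 km.
Circle about each station: (x + 138.5)² + (y − 38.9)² = 159.34²; (x − 78.3)² + (y + 56.9)² = 207.41²; (x − 118.9)² + (y + 10.4)² = 262.10².
Subtracting the A equation from the B and C equations removes the quadratic terms:
433.6 x − 191.6 y = -28956.63
514.8 x − 98.6 y = -49757.26
Solving the 2×2 system: x ≈ -119.5, y ≈ -119.3 km.
Check against A (with the unrounded x, y): √((x + 138.5)²+(y − 38.9)²) = 159.36 ≈ 159.34 km. ✓

(-119.5, -119.3)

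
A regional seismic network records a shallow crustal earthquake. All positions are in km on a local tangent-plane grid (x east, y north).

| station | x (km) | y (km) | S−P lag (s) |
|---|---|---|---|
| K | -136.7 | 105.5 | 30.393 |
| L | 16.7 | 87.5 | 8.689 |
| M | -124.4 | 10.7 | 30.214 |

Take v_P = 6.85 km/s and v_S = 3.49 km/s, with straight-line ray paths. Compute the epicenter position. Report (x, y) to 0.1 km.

Distance from S−P lag: d = Δt · v_P v_S / (v_P − v_S) = Δt · (6.85·3.49)/(6.85−3.49) ≈ 7.1150·Δt.
So d_K = 216.25, d_L = 61.82, d_M = 214.97 km.
Circle about each station: (x + 136.7)² + (y − 105.5)² = 216.25²; (x − 16.7)² + (y − 87.5)² = 61.82²; (x + 124.4)² + (y − 10.7)² = 214.97².
Subtracting pairs of circle equations eliminates x²+y² and gives linear equations (the radical axes):
306.8 x − 36.0 y = 21060.35
24.6 x − 189.6 y = -13675.33
Solving the 2×2 system: x ≈ 78.3, y ≈ 82.3 km.
Check against K (with the unrounded x, y): √((x + 136.7)²+(y − 105.5)²) = 216.25 ≈ 216.25 km. ✓

x ≈ 78.3 km, y ≈ 82.3 km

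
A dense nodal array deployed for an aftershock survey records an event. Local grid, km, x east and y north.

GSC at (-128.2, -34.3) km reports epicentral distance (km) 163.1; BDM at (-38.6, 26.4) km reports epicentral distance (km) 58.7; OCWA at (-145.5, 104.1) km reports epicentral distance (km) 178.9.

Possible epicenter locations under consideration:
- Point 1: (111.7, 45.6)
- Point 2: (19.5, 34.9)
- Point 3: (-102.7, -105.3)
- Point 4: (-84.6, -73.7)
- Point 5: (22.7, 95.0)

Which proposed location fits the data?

Point 2

For each candidate, compare |candidate − station| to the reported distance:
Point 1: residuals GSC 89.8, BDM 92.8, OCWA 84.9 → max 92.8 km
Point 2: residuals GSC 0.0, BDM 0.0, OCWA 0.0 → max 0.0 km
Point 3: residuals GSC 87.7, BDM 87.8, OCWA 34.8 → max 87.8 km
Point 4: residuals GSC 104.3, BDM 51.5, OCWA 9.0 → max 104.3 km
Point 5: residuals GSC 35.6, BDM 33.3, OCWA 10.5 → max 35.6 km
Only Point 2 has all residuals ≈ 0.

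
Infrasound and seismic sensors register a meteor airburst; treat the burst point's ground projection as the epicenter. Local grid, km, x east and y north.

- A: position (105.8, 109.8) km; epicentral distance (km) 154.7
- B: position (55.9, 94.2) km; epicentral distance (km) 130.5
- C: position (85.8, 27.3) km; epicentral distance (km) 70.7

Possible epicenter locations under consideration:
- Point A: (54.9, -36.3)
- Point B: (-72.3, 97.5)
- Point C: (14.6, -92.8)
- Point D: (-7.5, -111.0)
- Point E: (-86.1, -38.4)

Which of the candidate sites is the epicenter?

For each candidate, compare |candidate − station| to the reported distance:
Point A: residuals A 0.0, B 0.0, C 0.0 → max 0.0 km
Point B: residuals A 23.8, B 2.3, C 102.3 → max 102.3 km
Point C: residuals A 67.5, B 61.0, C 68.9 → max 68.9 km
Point D: residuals A 93.5, B 84.3, C 96.1 → max 96.1 km
Point E: residuals A 87.8, B 63.8, C 113.3 → max 113.3 km
Only Point A has all residuals ≈ 0.

Point A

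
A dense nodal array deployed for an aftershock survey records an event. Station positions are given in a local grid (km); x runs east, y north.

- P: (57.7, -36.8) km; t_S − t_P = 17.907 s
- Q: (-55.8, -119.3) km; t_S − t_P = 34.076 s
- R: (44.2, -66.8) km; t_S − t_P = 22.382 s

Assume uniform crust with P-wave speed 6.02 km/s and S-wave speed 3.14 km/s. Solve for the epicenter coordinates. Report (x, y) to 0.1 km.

45.5 km east, 80.1 km north

Distance from S−P lag: d = Δt · v_P v_S / (v_P − v_S) = Δt · (6.02·3.14)/(6.02−3.14) ≈ 6.5635·Δt.
So d_P = 117.53, d_Q = 223.66, d_R = 146.90 km.
Circle about each station: (x − 57.7)² + (y + 36.8)² = 117.53²; (x + 55.8)² + (y + 119.3)² = 223.66²; (x − 44.2)² + (y + 66.8)² = 146.90².
Subtracting pairs of circle equations eliminates x²+y² and gives linear equations (the radical axes):
-227.0 x − 165.0 y = -23547.89
-27.0 x − 60.0 y = -6033.96
Solving the 2×2 system: x ≈ 45.5, y ≈ 80.1 km.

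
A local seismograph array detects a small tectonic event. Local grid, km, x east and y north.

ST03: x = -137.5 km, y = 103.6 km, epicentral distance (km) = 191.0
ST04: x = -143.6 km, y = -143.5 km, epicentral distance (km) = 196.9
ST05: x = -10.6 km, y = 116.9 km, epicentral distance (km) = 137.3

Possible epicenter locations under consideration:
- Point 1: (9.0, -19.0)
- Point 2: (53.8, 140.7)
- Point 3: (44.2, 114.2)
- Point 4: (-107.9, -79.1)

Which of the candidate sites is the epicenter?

Point 1

For each candidate, compare |candidate − station| to the reported distance:
Point 1: residuals ST03 0.0, ST04 0.0, ST05 0.0 → max 0.0 km
Point 2: residuals ST03 3.9, ST04 149.1, ST05 68.6 → max 149.1 km
Point 3: residuals ST03 9.0, ST04 122.0, ST05 82.4 → max 122.0 km
Point 4: residuals ST03 5.9, ST04 123.3, ST05 81.5 → max 123.3 km
Only Point 1 has all residuals ≈ 0.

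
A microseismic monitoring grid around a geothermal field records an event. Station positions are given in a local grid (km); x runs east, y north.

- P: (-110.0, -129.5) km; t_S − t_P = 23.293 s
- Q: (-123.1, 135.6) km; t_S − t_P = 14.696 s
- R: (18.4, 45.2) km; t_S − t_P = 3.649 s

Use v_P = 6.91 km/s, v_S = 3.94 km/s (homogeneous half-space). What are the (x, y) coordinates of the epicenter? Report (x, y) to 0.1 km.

(-11.6, 60.0)

Distance from S−P lag: d = Δt · v_P v_S / (v_P − v_S) = Δt · (6.91·3.94)/(6.91−3.94) ≈ 9.1668·Δt.
So d_P = 213.52, d_Q = 134.72, d_R = 33.45 km.
Circle about each station: (x + 110.0)² + (y + 129.5)² = 213.52²; (x + 123.1)² + (y − 135.6)² = 134.72²; (x − 18.4)² + (y − 45.2)² = 33.45².
Subtracting the P equation from the Q and R equations removes the quadratic terms:
-26.2 x + 530.2 y = 32112.03
256.8 x + 349.4 y = 17983.24
Solving the 2×2 system: x ≈ -11.6, y ≈ 60.0 km.
Check against P (with the unrounded x, y): √((x + 110.0)²+(y + 129.5)²) = 213.52 ≈ 213.52 km. ✓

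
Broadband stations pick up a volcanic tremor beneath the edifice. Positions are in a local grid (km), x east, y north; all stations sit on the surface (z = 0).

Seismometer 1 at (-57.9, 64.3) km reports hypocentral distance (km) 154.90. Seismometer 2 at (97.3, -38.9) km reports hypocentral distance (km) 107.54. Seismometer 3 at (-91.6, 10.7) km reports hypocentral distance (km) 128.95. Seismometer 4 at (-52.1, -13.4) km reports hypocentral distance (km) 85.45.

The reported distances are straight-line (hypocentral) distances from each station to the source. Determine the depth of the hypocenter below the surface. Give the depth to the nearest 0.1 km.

z ≈ 21.9 km

Each station gives a sphere (x−x_i)² + (y−y_i)² + z² = d_i² (stations at z=0).
Subtracting the Seismometer 1 sphere from Seismometer 2 and Seismometer 3: z² cancels, leaving linear equations in x and y:
310.4 x − 206.4 y = 15922.76
-67.4 x − 107.2 y = 8384.06
Solving: x ≈ -0.499, y ≈ -77.896 km (keep extra digits for the depth step; rounded: -0.5, -77.9).
Then from the Seismometer 1 sphere: z² = 154.90² − (x + 57.9)² − (y − 64.3)² with x = -0.499, y = -77.896, so z ≈ 21.896 ≈ 21.9 km.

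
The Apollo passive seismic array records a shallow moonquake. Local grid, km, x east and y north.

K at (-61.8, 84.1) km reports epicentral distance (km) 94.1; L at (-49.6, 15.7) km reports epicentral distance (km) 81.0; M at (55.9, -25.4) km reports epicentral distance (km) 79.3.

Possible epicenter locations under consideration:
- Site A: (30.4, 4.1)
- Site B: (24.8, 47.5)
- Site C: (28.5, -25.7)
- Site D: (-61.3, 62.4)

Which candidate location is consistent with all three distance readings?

For each candidate, compare |candidate − station| to the reported distance:
Site A: residuals K 28.0, L 0.2, M 40.3 → max 40.3 km
Site B: residuals K 0.1, L 0.1, M 0.0 → max 0.1 km
Site C: residuals K 48.1, L 7.4, M 51.9 → max 51.9 km
Site D: residuals K 72.4, L 32.9, M 67.1 → max 72.4 km
Only Site B has all residuals ≈ 0.

Site B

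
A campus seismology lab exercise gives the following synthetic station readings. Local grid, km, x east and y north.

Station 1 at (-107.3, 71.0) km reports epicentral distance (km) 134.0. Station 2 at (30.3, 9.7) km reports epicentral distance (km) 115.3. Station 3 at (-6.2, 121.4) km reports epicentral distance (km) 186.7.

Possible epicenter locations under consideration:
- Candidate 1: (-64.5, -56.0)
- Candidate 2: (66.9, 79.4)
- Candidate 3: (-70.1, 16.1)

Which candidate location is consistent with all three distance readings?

Candidate 1

For each candidate, compare |candidate − station| to the reported distance:
Candidate 1: residuals Station 1 0.0, Station 2 0.0, Station 3 0.0 → max 0.0 km
Candidate 2: residuals Station 1 40.4, Station 2 36.6, Station 3 102.4 → max 102.4 km
Candidate 3: residuals Station 1 67.7, Station 2 14.7, Station 3 63.5 → max 67.7 km
Only Candidate 1 has all residuals ≈ 0.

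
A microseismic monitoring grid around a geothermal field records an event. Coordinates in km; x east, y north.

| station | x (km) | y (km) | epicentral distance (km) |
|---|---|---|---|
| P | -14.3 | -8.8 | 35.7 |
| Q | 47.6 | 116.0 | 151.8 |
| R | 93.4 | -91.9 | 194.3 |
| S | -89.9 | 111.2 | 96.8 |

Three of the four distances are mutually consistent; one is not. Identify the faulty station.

Solve using three stations at a time. Using Q, R, S (subtract circle equations pairwise → linear system) gives (x, y) ≈ (-67.5, 17.0).
Distances from that point to each station vs reported:
  P: calculated 59.1 vs reported 35.7 → residual 23.4 km
  Q: calculated 151.8 vs reported 151.8 → residual 0.0 km
  R: calculated 194.3 vs reported 194.3 → residual 0.0 km
  S: calculated 96.8 vs reported 96.8 → residual 0.0 km
Q, R, S are mutually consistent (residuals ≈ 0); P is off by 23.4 km.

P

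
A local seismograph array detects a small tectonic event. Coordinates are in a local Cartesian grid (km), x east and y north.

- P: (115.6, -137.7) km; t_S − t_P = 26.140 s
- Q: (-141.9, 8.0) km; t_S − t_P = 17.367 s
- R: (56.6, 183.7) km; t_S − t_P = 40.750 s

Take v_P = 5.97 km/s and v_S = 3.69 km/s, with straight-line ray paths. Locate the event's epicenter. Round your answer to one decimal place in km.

x ≈ -136.0 km, y ≈ -159.7 km

Distance from S−P lag: d = Δt · v_P v_S / (v_P − v_S) = Δt · (5.97·3.69)/(5.97−3.69) ≈ 9.6620·Δt.
So d_P = 252.56, d_Q = 167.80, d_R = 393.73 km.
Circle about each station: (x − 115.6)² + (y + 137.7)² = 252.56²; (x + 141.9)² + (y − 8.0)² = 167.80²; (x − 56.6)² + (y − 183.7)² = 393.73².
Subtracting the P equation from the Q and R equations removes the quadratic terms:
-515.0 x + 291.4 y = 23504.67
-118.0 x + 642.8 y = -86612.16
Solving the 2×2 system: x ≈ -136.0, y ≈ -159.7 km.
Check against P (with the unrounded x, y): √((x − 115.6)²+(y + 137.7)²) = 252.57 ≈ 252.56 km. ✓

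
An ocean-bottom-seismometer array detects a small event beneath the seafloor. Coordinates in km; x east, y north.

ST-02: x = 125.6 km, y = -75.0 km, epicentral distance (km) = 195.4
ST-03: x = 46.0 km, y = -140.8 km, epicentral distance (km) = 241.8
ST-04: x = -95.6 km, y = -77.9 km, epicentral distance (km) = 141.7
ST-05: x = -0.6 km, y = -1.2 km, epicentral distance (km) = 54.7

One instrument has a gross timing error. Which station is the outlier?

ST-03

Solve using three stations at a time. Using ST-02, ST-04, ST-05 (subtract circle equations pairwise → linear system) gives (x, y) ≈ (-27.5, 46.4).
Distances from that point to each station vs reported:
  ST-02: calculated 195.4 vs reported 195.4 → residual 0.0 km
  ST-03: calculated 201.1 vs reported 241.8 → residual 40.7 km
  ST-04: calculated 141.7 vs reported 141.7 → residual 0.0 km
  ST-05: calculated 54.7 vs reported 54.7 → residual 0.0 km
ST-02, ST-04, ST-05 are mutually consistent (residuals ≈ 0); ST-03 is off by 40.7 km.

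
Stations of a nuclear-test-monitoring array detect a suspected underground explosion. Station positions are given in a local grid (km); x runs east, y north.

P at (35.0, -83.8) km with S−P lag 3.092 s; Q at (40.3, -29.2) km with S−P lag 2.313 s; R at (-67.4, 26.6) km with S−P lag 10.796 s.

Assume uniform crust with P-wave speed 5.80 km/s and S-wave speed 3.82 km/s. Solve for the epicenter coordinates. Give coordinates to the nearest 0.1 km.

(25.6, -50.5)

Distance from S−P lag: d = Δt · v_P v_S / (v_P − v_S) = Δt · (5.80·3.82)/(5.80−3.82) ≈ 11.1899·Δt.
So d_P = 34.60, d_Q = 25.88, d_R = 120.81 km.
Circle about each station: (x − 35.0)² + (y + 83.8)² = 34.60²; (x − 40.3)² + (y + 29.2)² = 25.88²; (x + 67.4)² + (y − 26.6)² = 120.81².
Subtracting pairs of circle equations eliminates x²+y² and gives linear equations (the radical axes):
10.6 x + 109.2 y = -5243.32
-204.8 x + 220.8 y = -16395.02
Solving the 2×2 system: x ≈ 25.6, y ≈ -50.5 km.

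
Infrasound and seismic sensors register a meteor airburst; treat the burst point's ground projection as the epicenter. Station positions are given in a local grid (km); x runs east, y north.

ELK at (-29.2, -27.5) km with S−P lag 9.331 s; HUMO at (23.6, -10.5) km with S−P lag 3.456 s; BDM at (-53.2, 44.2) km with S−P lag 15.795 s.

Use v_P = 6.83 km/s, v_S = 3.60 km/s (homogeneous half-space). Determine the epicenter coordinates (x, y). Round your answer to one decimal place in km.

x ≈ 41.8 km, y ≈ -29.5 km

Distance from S−P lag: d = Δt · v_P v_S / (v_P − v_S) = Δt · (6.83·3.60)/(6.83−3.60) ≈ 7.6124·Δt.
So d_ELK = 71.03, d_HUMO = 26.31, d_BDM = 120.24 km.
Circle about each station: (x + 29.2)² + (y + 27.5)² = 71.03²; (x − 23.6)² + (y + 10.5)² = 26.31²; (x + 53.2)² + (y − 44.2)² = 120.24².
Subtracting pairs of circle equations eliminates x²+y² and gives linear equations (the radical axes):
105.6 x + 34.0 y = 3411.36
-48.0 x + 143.4 y = -6237.41
Solving the 2×2 system: x ≈ 41.8, y ≈ -29.5 km.
Check against ELK (with the unrounded x, y): √((x + 29.2)²+(y + 27.5)²) = 71.03 ≈ 71.03 km. ✓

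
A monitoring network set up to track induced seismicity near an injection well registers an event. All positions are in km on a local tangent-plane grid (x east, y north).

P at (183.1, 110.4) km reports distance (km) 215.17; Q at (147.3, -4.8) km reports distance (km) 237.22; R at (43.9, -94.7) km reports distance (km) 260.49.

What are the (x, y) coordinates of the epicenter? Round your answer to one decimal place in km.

Circle about each station: (x − 183.1)² + (y − 110.4)² = 215.17²; (x − 147.3)² + (y + 4.8)² = 237.22²; (x − 43.9)² + (y + 94.7)² = 260.49².
Subtracting the P equation from the Q and R equations removes the quadratic terms:
-71.6 x − 230.4 y = -33968.64
-278.4 x − 410.2 y = -56375.38
Solving the 2×2 system: x ≈ -27.2, y ≈ 155.9 km.
Check against P (with the unrounded x, y): √((x − 183.1)²+(y − 110.4)²) = 215.14 ≈ 215.17 km. ✓

(-27.2, 155.9)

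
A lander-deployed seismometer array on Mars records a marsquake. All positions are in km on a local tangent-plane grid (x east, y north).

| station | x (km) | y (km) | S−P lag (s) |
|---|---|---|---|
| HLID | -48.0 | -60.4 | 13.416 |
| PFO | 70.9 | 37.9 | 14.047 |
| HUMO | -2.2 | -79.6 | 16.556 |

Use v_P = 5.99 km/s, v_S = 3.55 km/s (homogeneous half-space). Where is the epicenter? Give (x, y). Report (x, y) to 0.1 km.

Distance from S−P lag: d = Δt · v_P v_S / (v_P − v_S) = Δt · (5.99·3.55)/(5.99−3.55) ≈ 8.7150·Δt.
So d_HLID = 116.92, d_PFO = 122.42, d_HUMO = 144.28 km.
Circle about each station: (x + 48.0)² + (y + 60.4)² = 116.92²; (x − 70.9)² + (y − 37.9)² = 122.42²; (x + 2.2)² + (y + 79.6)² = 144.28².
Subtracting pairs of circle equations eliminates x²+y² and gives linear equations (the radical axes):
237.8 x + 196.6 y = -805.31
91.6 x − 38.4 y = -6757.59
Solving the 2×2 system: x ≈ -50.1, y ≈ 56.5 km.

(-50.1, 56.5)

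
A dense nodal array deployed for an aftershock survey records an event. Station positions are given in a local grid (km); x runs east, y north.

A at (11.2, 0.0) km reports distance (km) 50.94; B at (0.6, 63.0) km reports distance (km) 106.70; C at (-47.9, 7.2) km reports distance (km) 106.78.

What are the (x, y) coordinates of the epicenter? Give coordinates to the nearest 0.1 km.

(52.0, -30.5)

Circle about each station: (x − 11.2)² + y² = 50.94²; (x − 0.6)² + (y − 63.0)² = 106.70²; (x + 47.9)² + (y − 7.2)² = 106.78².
Subtracting the A equation from the B and C equations removes the quadratic terms:
-21.2 x + 126.0 y = -4946.09
-118.2 x + 14.4 y = -6586.27
Solving the 2×2 system: x ≈ 52.0, y ≈ -30.5 km.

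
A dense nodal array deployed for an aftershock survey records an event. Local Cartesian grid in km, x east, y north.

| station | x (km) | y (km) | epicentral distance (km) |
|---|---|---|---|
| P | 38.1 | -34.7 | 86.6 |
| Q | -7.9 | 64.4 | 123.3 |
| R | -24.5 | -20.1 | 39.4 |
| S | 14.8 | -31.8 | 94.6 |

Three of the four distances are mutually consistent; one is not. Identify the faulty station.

S

Solve using three stations at a time. Using P, Q, R (subtract circle equations pairwise → linear system) gives (x, y) ≈ (-46.6, -52.7).
Distances from that point to each station vs reported:
  P: calculated 86.6 vs reported 86.6 → residual 0.0 km
  Q: calculated 123.3 vs reported 123.3 → residual 0.0 km
  R: calculated 39.3 vs reported 39.4 → residual 0.1 km
  S: calculated 64.8 vs reported 94.6 → residual 29.8 km
P, Q, R are mutually consistent (residuals ≈ 0); S is off by 29.8 km.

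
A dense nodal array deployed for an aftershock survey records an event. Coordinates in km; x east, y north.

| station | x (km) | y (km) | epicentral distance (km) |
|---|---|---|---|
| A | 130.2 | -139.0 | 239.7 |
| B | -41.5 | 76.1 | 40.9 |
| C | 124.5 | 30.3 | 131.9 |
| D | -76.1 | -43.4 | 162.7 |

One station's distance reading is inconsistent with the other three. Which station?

Solve using three stations at a time. Using A, B, C (subtract circle equations pairwise → linear system) gives (x, y) ≈ (-4.1, 59.5).
Distances from that point to each station vs reported:
  A: calculated 239.7 vs reported 239.7 → residual 0.0 km
  B: calculated 40.9 vs reported 40.9 → residual 0.0 km
  C: calculated 131.9 vs reported 131.9 → residual 0.0 km
  D: calculated 125.6 vs reported 162.7 → residual 37.1 km
A, B, C are mutually consistent (residuals ≈ 0); D is off by 37.1 km.

D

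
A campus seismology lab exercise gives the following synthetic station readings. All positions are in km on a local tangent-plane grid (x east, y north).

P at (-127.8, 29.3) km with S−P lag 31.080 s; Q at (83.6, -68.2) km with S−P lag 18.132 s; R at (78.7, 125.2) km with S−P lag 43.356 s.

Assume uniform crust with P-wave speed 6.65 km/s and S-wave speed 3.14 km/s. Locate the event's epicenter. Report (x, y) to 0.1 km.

-13.2 km east, -115.8 km north

Distance from S−P lag: d = Δt · v_P v_S / (v_P − v_S) = Δt · (6.65·3.14)/(6.65−3.14) ≈ 5.9490·Δt.
So d_P = 184.90, d_Q = 107.87, d_R = 257.92 km.
Circle about each station: (x + 127.8)² + (y − 29.3)² = 184.90²; (x − 83.6)² + (y + 68.2)² = 107.87²; (x − 78.7)² + (y − 125.2)² = 257.92².
Subtracting the P equation from the Q and R equations removes the quadratic terms:
422.8 x − 195.0 y = 17000.94
413.0 x + 191.8 y = -27657.32
Solving the 2×2 system: x ≈ -13.2, y ≈ -115.8 km.
Check against P (with the unrounded x, y): √((x + 127.8)²+(y − 29.3)²) = 184.89 ≈ 184.90 km. ✓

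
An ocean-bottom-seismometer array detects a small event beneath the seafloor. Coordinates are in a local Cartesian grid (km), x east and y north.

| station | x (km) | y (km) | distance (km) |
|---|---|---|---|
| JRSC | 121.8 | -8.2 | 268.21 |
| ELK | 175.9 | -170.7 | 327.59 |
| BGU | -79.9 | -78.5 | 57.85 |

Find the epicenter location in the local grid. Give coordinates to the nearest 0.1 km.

-137.7 km east, -76.0 km north

Circle about each station: (x − 121.8)² + (y + 8.2)² = 268.21²; (x − 175.9)² + (y + 170.7)² = 327.59²; (x + 79.9)² + (y + 78.5)² = 57.85².
Subtracting the JRSC equation from the ELK and BGU equations removes the quadratic terms:
108.2 x − 325.0 y = 9798.22
-403.4 x − 140.6 y = 66233.76
Solving the 2×2 system: x ≈ -137.7, y ≈ -76.0 km.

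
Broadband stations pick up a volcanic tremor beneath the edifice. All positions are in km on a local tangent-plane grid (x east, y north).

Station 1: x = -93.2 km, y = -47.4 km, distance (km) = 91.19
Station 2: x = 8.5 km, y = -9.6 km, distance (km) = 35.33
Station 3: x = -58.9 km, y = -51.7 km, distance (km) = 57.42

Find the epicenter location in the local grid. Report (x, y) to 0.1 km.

Circle about each station: (x + 93.2)² + (y + 47.4)² = 91.19²; (x − 8.5)² + (y + 9.6)² = 35.33²; (x + 58.9)² + (y + 51.7)² = 57.42².
Subtracting pairs of circle equations eliminates x²+y² and gives linear equations (the radical axes):
203.4 x + 75.6 y = -3701.18
68.6 x − 8.6 y = 227.66
Solving the 2×2 system: x ≈ -2.1, y ≈ -43.3 km.
Check against Station 1 (with the unrounded x, y): √((x + 93.2)²+(y + 47.4)²) = 91.18 ≈ 91.19 km. ✓

-2.1 km east, -43.3 km north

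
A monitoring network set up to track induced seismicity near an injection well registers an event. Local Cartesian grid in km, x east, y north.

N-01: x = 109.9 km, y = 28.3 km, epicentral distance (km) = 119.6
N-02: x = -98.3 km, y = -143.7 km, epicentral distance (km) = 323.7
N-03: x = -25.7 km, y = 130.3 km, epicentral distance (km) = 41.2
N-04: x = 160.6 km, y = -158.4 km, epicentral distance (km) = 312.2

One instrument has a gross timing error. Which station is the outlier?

Solve using three stations at a time. Using N-01, N-02, N-04 (subtract circle equations pairwise → linear system) gives (x, y) ≈ (61.7, 137.7).
Distances from that point to each station vs reported:
  N-01: calculated 119.6 vs reported 119.6 → residual 0.0 km
  N-02: calculated 323.7 vs reported 323.7 → residual 0.0 km
  N-03: calculated 87.7 vs reported 41.2 → residual 46.5 km
  N-04: calculated 312.2 vs reported 312.2 → residual 0.0 km
N-01, N-02, N-04 are mutually consistent (residuals ≈ 0); N-03 is off by 46.5 km.

N-03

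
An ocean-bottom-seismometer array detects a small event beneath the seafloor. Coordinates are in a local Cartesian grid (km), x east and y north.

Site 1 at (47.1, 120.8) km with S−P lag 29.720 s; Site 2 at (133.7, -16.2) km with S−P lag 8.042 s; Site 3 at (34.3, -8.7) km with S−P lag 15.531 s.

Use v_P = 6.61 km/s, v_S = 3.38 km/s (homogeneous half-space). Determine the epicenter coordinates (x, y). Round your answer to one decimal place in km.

(122.1, -70.6)

Distance from S−P lag: d = Δt · v_P v_S / (v_P − v_S) = Δt · (6.61·3.38)/(6.61−3.38) ≈ 6.9170·Δt.
So d_Site 1 = 205.57, d_Site 2 = 55.63, d_Site 3 = 107.43 km.
Circle about each station: (x − 47.1)² + (y − 120.8)² = 205.57²; (x − 133.7)² + (y + 16.2)² = 55.63²; (x − 34.3)² + (y + 8.7)² = 107.43².
Subtracting pairs of circle equations eliminates x²+y² and gives linear equations (the radical axes):
173.2 x − 274.0 y = 40491.41
-25.6 x − 259.0 y = 15158.95
Solving the 2×2 system: x ≈ 122.1, y ≈ -70.6 km.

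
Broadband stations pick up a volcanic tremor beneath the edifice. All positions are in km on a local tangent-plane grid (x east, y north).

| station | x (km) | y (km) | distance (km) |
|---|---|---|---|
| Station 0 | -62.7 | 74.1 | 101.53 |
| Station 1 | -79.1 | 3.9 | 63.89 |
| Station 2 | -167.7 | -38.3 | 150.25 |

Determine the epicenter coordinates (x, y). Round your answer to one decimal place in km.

Circle about each station: (x + 62.7)² + (y − 74.1)² = 101.53²; (x + 79.1)² + (y − 3.9)² = 63.89²; (x + 167.7)² + (y + 38.3)² = 150.25².
Subtracting pairs of circle equations eliminates x²+y² and gives linear equations (the radical axes):
-32.8 x − 140.4 y = 3076.33
-210.0 x − 224.8 y = 7901.36
Solving the 2×2 system: x ≈ -18.9, y ≈ -17.5 km.

-18.9 km east, -17.5 km north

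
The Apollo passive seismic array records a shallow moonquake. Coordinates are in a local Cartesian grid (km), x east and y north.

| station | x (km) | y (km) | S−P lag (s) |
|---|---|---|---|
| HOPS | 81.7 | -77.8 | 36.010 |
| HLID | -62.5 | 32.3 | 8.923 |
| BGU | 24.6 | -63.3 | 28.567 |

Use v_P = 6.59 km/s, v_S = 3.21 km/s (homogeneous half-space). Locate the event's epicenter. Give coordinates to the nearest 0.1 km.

(-71.6, 87.4)

Distance from S−P lag: d = Δt · v_P v_S / (v_P − v_S) = Δt · (6.59·3.21)/(6.59−3.21) ≈ 6.2586·Δt.
So d_HOPS = 225.37, d_HLID = 55.85, d_BGU = 178.79 km.
Circle about each station: (x − 81.7)² + (y + 77.8)² = 225.37²; (x + 62.5)² + (y − 32.3)² = 55.85²; (x − 24.6)² + (y + 63.3)² = 178.79².
Subtracting the HOPS equation from the HLID and BGU equations removes the quadratic terms:
-288.4 x + 220.2 y = 39894.22
-114.2 x + 29.0 y = 10710.09
Solving the 2×2 system: x ≈ -71.6, y ≈ 87.4 km.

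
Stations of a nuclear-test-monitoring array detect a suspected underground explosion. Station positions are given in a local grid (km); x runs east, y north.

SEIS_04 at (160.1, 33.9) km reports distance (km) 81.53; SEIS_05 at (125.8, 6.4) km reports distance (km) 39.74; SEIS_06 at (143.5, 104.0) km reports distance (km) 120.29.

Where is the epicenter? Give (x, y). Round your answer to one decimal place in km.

x ≈ 87.0 km, y ≈ -2.2 km

Circle about each station: (x − 160.1)² + (y − 33.9)² = 81.53²; (x − 125.8)² + (y − 6.4)² = 39.74²; (x − 143.5)² + (y − 104.0)² = 120.29².
Subtracting the SEIS_04 equation from the SEIS_05 and SEIS_06 equations removes the quadratic terms:
-68.6 x − 55.0 y = -5846.75
-33.2 x + 140.2 y = -3195.51
Solving the 2×2 system: x ≈ 87.0, y ≈ -2.2 km.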